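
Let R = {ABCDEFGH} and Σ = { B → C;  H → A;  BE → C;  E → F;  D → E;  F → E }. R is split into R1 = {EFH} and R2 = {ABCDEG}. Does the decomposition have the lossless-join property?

No

Common attributes: R1 ∩ R2 = {E}.
Closure of {E}: E → F applies, adding F. So (E)⁺ = {EF}.
The closure contains neither all of R1 = {EFH} nor all of R2 = {ABCDEG}, so the common attributes are not a superkey of either fragment. The join is lossy.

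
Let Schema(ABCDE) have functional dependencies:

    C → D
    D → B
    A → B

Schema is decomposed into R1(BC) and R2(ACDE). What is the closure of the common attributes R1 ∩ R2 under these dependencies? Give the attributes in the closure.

R1 ∩ R2 = {C}.
C → D applies, adding D
D → B applies, adding B
Closure: {BCD}.

BCD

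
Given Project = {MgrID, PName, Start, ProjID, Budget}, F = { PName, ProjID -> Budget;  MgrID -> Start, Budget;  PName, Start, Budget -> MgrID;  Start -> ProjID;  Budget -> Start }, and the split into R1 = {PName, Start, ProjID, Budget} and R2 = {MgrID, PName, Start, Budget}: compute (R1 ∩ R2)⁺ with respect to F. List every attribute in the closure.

R1 ∩ R2 = {PName, Start, Budget}.
PName, Start, Budget → MgrID applies, adding MgrID
Start → ProjID applies, adding ProjID
Closure: {MgrID, PName, Start, ProjID, Budget}.

MgrID, PName, Start, ProjID, Budget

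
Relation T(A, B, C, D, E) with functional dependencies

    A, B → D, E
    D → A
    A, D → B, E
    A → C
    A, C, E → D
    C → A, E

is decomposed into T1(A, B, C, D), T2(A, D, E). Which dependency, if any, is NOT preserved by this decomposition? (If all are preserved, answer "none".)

A, B → D, E: restricted closure across fragments reaches D, E.
D → A lies within T1.
A, D → B, E: restricted closure across fragments reaches B, E.
A → C lies within T1.
A, C, E → D: restricted closure across fragments reaches D.
C → A, E: restricted closure across fragments reaches A, E.
Every dependency is enforceable on the fragments, so the decomposition is dependency-preserving.

none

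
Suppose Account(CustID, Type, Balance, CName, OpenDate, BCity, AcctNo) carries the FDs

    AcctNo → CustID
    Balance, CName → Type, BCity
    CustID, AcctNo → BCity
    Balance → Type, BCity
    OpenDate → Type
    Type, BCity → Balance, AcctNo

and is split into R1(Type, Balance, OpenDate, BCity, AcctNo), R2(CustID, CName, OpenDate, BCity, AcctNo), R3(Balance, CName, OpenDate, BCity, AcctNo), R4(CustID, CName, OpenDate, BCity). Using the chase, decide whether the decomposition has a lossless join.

Yes

Chase test. Columns are CustID, Type, Balance, CName, OpenDate, BCity, AcctNo; row i has aⱼ where attribute j ∈ Ri, else bᵢⱼ.
Initial tableau (one row per fragment):
  row 1: b11 a2 a3 b14 a5 a6 a7
  row 2: a1 b22 b23 a4 a5 a6 a7
  row 3: b31 b32 a3 a4 a5 a6 a7
  row 4: a1 b42 b43 a4 a5 a6 b47
Rows 1 and 2 agree on AcctNo; apply AcctNo→CustID and equate their CustID entries.
Rows 1 and 3 agree on AcctNo; apply AcctNo→CustID and equate their CustID entries.
Rows 1 and 3 agree on Balance; apply Balance→Type, BCity and equate their Type, BCity entries.
Rows 1 and 2 agree on OpenDate; apply OpenDate→Type and equate their Type entries.
Rows 1 and 4 agree on OpenDate; apply OpenDate→Type and equate their Type entries.
Rows 1 and 2 agree on Type, BCity; apply Type, BCity→Balance, AcctNo and equate their Balance, AcctNo entries.
Rows 1 and 4 agree on Type, BCity; apply Type, BCity→Balance, AcctNo and equate their Balance, AcctNo entries.
Row 2 is now all distinguished symbols — the join is lossless.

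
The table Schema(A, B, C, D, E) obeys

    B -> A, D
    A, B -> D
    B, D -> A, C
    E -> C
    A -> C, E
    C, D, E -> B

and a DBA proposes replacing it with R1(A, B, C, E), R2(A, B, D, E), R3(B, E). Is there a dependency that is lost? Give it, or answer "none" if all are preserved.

B → A, D lies within R2.
A, B → D lies within R2.
B, D → A, C: restricted closure across fragments reaches A, C.
E → C lies within R1.
A → C, E lies within R1.
C, D, E → B: restricted closure across fragments reaches B.
Every dependency is enforceable on the fragments, so the decomposition is dependency-preserving.

none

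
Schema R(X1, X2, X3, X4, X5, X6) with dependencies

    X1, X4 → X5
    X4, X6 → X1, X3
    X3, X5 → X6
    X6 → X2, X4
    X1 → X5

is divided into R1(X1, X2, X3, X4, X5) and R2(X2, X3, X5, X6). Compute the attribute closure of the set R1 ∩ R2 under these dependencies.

X1, X2, X3, X4, X5, X6

R1 ∩ R2 = {X2, X3, X5}.
X3, X5 → X6 applies, adding X6
X6 → X2, X4 applies, adding X4
X4, X6 → X1, X3 applies, adding X1
Closure: {X1, X2, X3, X4, X5, X6}.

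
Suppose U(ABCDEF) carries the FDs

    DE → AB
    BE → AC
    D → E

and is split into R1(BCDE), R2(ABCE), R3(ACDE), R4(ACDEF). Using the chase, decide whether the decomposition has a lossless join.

Chase test. Columns are ABCDEF; row i has aⱼ where attribute j ∈ Ri, else bᵢⱼ.
Initial tableau (one row per fragment):
  row 1: b11 a2 a3 a4 a5 b16
  row 2: a1 a2 a3 b24 a5 b26
  row 3: a1 b32 a3 a4 a5 b36
  row 4: a1 b42 a3 a4 a5 a6
Rows 1 and 3 agree on DE; apply DE→AB and equate their AB entries.
Rows 1 and 4 agree on DE; apply DE→AB and equate their AB entries.
Row 4 is now all distinguished symbols — the join is lossless.

Yes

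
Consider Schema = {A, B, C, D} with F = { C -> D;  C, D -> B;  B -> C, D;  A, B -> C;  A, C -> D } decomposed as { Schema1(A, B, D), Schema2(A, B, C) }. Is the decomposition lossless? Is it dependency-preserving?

lossless and dependency-preserving

Lossless test: (A, B)⁺ = {A, B, C, D}, which contains all of one fragment — lossless.
Dependency preservation: C → D; C, D → B; B → C, D; A, C → D are not contained in any single fragment, but the restricted closure of each left-hand side across the fragments still reaches the right-hand side; the remaining FDs each lie inside some fragment. All dependencies are preserved.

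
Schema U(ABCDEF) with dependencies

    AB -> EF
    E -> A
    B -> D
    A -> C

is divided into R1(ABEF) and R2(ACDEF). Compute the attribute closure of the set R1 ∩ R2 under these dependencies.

R1 ∩ R2 = {AEF}.
A → C applies, adding C
Closure: {ACEF}.

ACEF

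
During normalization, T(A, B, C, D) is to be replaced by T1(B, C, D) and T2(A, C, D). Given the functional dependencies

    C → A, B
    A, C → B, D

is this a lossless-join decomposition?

Yes

Common attributes: T1 ∩ T2 = {C, D}.
Closure of {C, D}: C → A, B applies, adding A, B. So (C, D)⁺ = {A, B, C, D}.
This closure contains every attribute of T1, so T1 ∩ T2 → T1. The join is lossless.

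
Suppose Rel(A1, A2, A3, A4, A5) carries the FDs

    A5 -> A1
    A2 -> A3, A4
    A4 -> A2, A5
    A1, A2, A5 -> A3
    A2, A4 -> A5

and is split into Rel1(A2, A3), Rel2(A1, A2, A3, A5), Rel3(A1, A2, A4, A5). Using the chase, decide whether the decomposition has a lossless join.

Yes

Chase test. Columns are A1, A2, A3, A4, A5; row i has aⱼ where attribute j ∈ Reli, else bᵢⱼ.
Initial tableau (one row per fragment):
  row 1: b11 a2 a3 b14 b15
  row 2: a1 a2 a3 b24 a5
  row 3: a1 a2 b33 a4 a5
Rows 1 and 2 agree on A2; apply A2→A3, A4 and equate their A3, A4 entries.
Rows 1 and 3 agree on A2; apply A2→A3, A4 and equate their A3, A4 entries.
Rows 1 and 2 agree on A4; apply A4→A2, A5 and equate their A2, A5 entries.
Rows 1 and 2 agree on A5; apply A5→A1 and equate their A1 entries.
Row 1 is now all distinguished symbols — the join is lossless.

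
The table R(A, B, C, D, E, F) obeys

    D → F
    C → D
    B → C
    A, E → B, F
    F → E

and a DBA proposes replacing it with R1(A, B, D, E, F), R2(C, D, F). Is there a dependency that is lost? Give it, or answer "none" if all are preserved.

Check B → C: no single fragment contains all of {B, C}, and the restricted closure of {B} across the fragments never reaches {C}.
D → F is preserved.
C → D is preserved.
A, E → B, F is preserved.
F → E is preserved.

B → C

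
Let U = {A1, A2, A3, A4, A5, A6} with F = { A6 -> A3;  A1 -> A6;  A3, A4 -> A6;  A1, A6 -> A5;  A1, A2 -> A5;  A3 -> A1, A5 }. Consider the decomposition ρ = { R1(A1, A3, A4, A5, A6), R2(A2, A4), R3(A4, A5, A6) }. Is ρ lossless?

Chase test. Columns are A1, A2, A3, A4, A5, A6; row i has aⱼ where attribute j ∈ Ri, else bᵢⱼ.
Initial tableau (one row per fragment):
  row 1: a1 b12 a3 a4 a5 a6
  row 2: b21 a2 b23 a4 b25 b26
  row 3: b31 b32 b33 a4 a5 a6
Rows 1 and 3 agree on A6; apply A6→A3 and equate their A3 entries.
Rows 1 and 3 agree on A3; apply A3→A1, A5 and equate their A1, A5 entries.
No row becomes fully distinguished — the join is lossy.

No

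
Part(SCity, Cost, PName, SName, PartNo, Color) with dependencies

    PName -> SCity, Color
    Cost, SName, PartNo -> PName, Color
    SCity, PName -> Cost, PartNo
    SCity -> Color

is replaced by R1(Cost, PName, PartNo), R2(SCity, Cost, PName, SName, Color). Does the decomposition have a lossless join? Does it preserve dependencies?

lossless but not dependency-preserving

Lossless test: (Cost, PName)⁺ = {SCity, Cost, PName, PartNo, Color}, which contains all of one fragment — lossless.
Dependency preservation: the restricted closure of {Cost, SName, PartNo} across the fragments never reaches {PName, Color}, so Cost, SName, PartNo → PName, Color cannot be enforced without a join — not preserved.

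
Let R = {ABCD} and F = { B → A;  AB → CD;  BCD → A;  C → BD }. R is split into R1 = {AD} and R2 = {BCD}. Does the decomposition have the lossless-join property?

No

Common attributes: R1 ∩ R2 = {D}.
No dependency enlarges {D}, so (D)⁺ = {D}.
The closure contains neither all of R1 = {AD} nor all of R2 = {BCD}, so the common attributes are not a superkey of either fragment. The join is lossy.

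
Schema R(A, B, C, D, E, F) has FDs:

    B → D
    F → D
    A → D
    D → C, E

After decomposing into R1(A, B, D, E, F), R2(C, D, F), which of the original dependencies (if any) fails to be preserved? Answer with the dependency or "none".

B → D lies within R1.
F → D lies within R1.
A → D lies within R1.
D → C, E: restricted closure across fragments reaches C, E.
Every dependency is enforceable on the fragments, so the decomposition is dependency-preserving.

none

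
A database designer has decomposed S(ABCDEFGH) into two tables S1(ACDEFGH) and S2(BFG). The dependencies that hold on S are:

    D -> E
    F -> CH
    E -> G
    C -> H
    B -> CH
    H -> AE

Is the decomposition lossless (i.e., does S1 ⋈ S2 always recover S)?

No

Common attributes: S1 ∩ S2 = {FG}.
Closure of {FG}: F → CH applies, adding CH; H → AE applies, adding AE. So (FG)⁺ = {ACEFGH}.
The closure contains neither all of S1 = {ACDEFGH} nor all of S2 = {BFG}, so the common attributes are not a superkey of either fragment. The join is lossy.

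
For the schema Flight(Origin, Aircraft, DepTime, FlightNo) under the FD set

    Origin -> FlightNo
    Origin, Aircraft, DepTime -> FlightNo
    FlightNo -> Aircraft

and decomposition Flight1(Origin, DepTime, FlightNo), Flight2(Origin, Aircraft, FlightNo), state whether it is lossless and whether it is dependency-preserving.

Lossless test: (Origin, FlightNo)⁺ = {Origin, Aircraft, FlightNo}, which contains all of one fragment — lossless.
Dependency preservation: Origin, Aircraft, DepTime → FlightNo is not contained in any single fragment, but the restricted closure of its left-hand side across the fragments still reaches the right-hand side; the remaining FDs each lie inside some fragment. All dependencies are preserved.

lossless and dependency-preserving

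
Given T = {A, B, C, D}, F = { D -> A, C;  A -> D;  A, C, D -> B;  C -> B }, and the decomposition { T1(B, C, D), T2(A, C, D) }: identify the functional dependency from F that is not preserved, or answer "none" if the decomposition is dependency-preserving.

none

D → A, C lies within T2.
A → D lies within T2.
A, C, D → B: restricted closure across fragments reaches B.
C → B lies within T1.
Every dependency is enforceable on the fragments, so the decomposition is dependency-preserving.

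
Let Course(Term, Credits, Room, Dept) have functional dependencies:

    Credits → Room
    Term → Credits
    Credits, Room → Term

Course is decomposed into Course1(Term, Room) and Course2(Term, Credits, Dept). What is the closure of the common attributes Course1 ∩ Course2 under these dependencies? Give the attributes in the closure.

Course1 ∩ Course2 = {Term}.
Term → Credits applies, adding Credits
Credits → Room applies, adding Room
Closure: {Term, Credits, Room}.

Term, Credits, Room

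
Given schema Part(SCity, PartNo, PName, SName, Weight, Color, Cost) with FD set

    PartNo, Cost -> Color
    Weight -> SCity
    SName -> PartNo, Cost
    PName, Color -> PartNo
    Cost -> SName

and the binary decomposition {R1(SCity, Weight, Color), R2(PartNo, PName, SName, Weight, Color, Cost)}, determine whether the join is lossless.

Yes

Common attributes: R1 ∩ R2 = {Weight, Color}.
Closure of {Weight, Color}: Weight → SCity applies, adding SCity. So (Weight, Color)⁺ = {SCity, Weight, Color}.
This closure contains every attribute of R1, so R1 ∩ R2 → R1. The join is lossless.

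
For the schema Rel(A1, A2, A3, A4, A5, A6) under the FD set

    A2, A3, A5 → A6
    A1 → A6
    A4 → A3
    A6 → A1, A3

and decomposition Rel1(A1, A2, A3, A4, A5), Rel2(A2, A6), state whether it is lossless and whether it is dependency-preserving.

Lossless test: (A2)⁺ = {A2}, which is a superkey of neither fragment — lossy.
Dependency preservation: the restricted closure of {A2, A3, A5} across the fragments never reaches {A6}, so A2, A3, A5 → A6 cannot be enforced without a join — not preserved.

lossy and not dependency-preserving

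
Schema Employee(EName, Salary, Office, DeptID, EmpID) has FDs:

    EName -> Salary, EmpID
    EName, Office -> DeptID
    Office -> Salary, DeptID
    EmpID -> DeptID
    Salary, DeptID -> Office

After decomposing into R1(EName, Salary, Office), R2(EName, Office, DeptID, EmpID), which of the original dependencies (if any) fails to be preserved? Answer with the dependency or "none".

Check Salary, DeptID → Office: no single fragment contains all of {Salary, Office, DeptID}, and the restricted closure of {Salary, DeptID} across the fragments never reaches {Office}.
EName → Salary, EmpID is preserved.
EName, Office → DeptID is preserved.
Office → Salary, DeptID is preserved.
EmpID → DeptID is preserved.

Salary, DeptID -> Office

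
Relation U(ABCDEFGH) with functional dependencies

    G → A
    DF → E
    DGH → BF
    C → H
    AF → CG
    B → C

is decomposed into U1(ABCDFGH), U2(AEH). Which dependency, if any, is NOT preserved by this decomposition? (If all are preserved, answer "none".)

Check DF → E: no single fragment contains all of {DEF}, and the restricted closure of {DF} across the fragments never reaches {E}.
G → A is preserved.
DGH → BF is preserved.
C → H is preserved.
AF → CG is preserved.
B → C is preserved.

DF → E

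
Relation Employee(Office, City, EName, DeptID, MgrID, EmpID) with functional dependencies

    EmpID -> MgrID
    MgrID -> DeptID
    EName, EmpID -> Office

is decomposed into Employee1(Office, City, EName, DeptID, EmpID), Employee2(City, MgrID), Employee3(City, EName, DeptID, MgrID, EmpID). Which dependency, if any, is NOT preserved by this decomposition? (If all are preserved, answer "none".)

EmpID → MgrID lies within Employee3.
MgrID → DeptID lies within Employee3.
EName, EmpID → Office lies within Employee1.
Every dependency is enforceable on the fragments, so the decomposition is dependency-preserving.

none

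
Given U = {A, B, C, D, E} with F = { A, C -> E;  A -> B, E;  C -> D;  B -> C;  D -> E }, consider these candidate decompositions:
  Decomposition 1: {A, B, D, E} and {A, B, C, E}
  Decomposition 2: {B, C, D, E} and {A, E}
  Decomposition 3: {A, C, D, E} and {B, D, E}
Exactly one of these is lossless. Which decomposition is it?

Decomposition 1: common = {A, B, E}, closure = {A, B, C, D, E} → lossless.
Decomposition 2: common = {E}, closure = {E} → lossy.
Decomposition 3: common = {D, E}, closure = {D, E} → lossy.

Decomposition 1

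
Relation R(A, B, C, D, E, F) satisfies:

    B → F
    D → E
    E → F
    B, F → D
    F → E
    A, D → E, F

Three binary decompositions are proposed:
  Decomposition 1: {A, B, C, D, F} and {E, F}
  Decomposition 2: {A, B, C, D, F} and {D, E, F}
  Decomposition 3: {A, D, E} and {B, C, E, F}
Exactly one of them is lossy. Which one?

Decomposition 3

Decomposition 1: common = {F}, closure = {E, F} → lossless.
Decomposition 2: common = {D, F}, closure = {D, E, F} → lossless.
Decomposition 3: common = {E}, closure = {E, F} → lossy.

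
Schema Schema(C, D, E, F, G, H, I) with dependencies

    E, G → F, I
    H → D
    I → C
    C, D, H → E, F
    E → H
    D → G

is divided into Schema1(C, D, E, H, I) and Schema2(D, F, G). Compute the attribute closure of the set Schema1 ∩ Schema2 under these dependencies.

Schema1 ∩ Schema2 = {D}.
D → G applies, adding G
Closure: {D, G}.

D, G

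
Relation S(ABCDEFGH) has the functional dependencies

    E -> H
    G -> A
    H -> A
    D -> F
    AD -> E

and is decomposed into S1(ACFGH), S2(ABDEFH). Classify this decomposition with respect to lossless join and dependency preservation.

Lossless test: (AFH)⁺ = {AFH}, which is a superkey of neither fragment — lossy.
Dependency preservation: every FD's attributes lie within a single fragment, so each can be enforced locally — preserved.

lossy but dependency-preserving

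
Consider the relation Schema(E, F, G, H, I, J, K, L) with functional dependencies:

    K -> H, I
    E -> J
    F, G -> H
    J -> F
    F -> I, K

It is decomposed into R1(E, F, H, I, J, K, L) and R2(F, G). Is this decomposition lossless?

No

Common attributes: R1 ∩ R2 = {F}.
Closure of {F}: F → I, K applies, adding I, K; K → H, I applies, adding H. So (F)⁺ = {F, H, I, K}.
The closure contains neither all of R1 = {E, F, H, I, J, K, L} nor all of R2 = {F, G}, so the common attributes are not a superkey of either fragment. The join is lossy.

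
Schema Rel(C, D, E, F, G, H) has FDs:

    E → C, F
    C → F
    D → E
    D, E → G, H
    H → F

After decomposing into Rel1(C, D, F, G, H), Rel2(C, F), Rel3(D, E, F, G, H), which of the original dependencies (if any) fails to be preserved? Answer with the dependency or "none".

E → C, F

Check E → C, F: no single fragment contains all of {C, E, F}, and the restricted closure of {E} across the fragments never reaches {C, F}.
C → F is preserved.
D → E is preserved.
D, E → G, H is preserved.
H → F is preserved.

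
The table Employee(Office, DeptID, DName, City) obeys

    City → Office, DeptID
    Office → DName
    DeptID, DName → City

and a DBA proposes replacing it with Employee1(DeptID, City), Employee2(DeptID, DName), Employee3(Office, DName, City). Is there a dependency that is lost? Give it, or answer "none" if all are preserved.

DeptID, DName → City

Check DeptID, DName → City: no single fragment contains all of {DeptID, DName, City}, and the restricted closure of {DeptID, DName} across the fragments never reaches {City}.
City → Office, DeptID is preserved.
Office → DName is preserved.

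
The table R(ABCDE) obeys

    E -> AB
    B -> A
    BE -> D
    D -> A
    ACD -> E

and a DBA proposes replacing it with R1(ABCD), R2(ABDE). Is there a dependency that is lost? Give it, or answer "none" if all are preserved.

Check ACD → E: no single fragment contains all of {ACDE}, and the restricted closure of {ACD} across the fragments never reaches {E}.
E → AB is preserved.
B → A is preserved.
BE → D is preserved.
D → A is preserved.

ACD -> E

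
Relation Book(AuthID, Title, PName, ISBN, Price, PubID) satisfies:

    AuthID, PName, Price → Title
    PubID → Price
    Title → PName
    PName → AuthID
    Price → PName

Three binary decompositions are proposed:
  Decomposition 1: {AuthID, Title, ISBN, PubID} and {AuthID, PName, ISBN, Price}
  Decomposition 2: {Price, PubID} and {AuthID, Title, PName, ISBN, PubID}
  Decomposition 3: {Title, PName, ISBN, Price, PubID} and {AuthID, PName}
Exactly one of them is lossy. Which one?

Decomposition 1: common = {AuthID, ISBN}, closure = {AuthID, ISBN} → lossy.
Decomposition 2: common = {PubID}, closure = {AuthID, Title, PName, Price, PubID} → lossless.
Decomposition 3: common = {PName}, closure = {AuthID, PName} → lossless.

Decomposition 1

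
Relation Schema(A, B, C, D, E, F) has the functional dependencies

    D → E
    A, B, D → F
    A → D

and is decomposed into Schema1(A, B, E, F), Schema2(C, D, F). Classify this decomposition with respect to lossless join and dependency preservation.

lossy and not dependency-preserving

Lossless test: (F)⁺ = {F}, which is a superkey of neither fragment — lossy.
Dependency preservation: the restricted closure of {D} across the fragments never reaches {E}, so D → E cannot be enforced without a join — not preserved.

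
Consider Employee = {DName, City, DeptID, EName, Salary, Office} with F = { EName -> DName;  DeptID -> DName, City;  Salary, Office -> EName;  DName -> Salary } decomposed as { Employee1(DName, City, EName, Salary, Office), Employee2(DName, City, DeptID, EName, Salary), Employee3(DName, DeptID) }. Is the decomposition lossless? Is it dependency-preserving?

Lossless test (chase): Rows 2 and 3 agree on DeptID; apply DeptID→DName, City and equate their DName, City entries. Rows 1 and 3 agree on DName; apply DName→Salary and equate their Salary entries. No row becomes fully distinguished — the join is lossy.
Dependency preservation: every FD's attributes lie within a single fragment, so each can be enforced locally — preserved.

lossy but dependency-preserving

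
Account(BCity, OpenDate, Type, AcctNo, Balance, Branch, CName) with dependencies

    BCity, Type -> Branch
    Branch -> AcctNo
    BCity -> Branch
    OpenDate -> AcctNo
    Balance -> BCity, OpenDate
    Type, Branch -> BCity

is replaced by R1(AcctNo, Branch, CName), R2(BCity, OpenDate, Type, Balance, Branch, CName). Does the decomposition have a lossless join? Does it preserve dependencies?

lossless but not dependency-preserving

Lossless test: (Branch, CName)⁺ = {AcctNo, Branch, CName}, which contains all of one fragment — lossless.
Dependency preservation: the restricted closure of {OpenDate} across the fragments never reaches {AcctNo}, so OpenDate → AcctNo cannot be enforced without a join — not preserved.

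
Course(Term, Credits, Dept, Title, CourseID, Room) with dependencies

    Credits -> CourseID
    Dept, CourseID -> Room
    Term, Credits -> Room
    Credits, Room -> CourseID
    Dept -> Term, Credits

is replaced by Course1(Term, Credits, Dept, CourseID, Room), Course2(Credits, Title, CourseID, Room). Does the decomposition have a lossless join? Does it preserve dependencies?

lossy but dependency-preserving

Lossless test: (Credits, CourseID, Room)⁺ = {Credits, CourseID, Room}, which is a superkey of neither fragment — lossy.
Dependency preservation: every FD's attributes lie within a single fragment, so each can be enforced locally — preserved.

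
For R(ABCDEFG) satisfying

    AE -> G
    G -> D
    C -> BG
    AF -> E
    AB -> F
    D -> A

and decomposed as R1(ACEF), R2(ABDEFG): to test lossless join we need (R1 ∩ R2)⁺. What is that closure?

ADEFG

R1 ∩ R2 = {AEF}.
AE → G applies, adding G
G → D applies, adding D
Closure: {ADEFG}.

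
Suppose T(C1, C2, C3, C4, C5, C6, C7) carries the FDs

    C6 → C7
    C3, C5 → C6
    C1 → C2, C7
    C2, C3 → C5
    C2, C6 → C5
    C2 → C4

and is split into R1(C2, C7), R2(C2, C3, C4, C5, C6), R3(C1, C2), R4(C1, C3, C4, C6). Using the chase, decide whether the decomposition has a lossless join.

No

Chase test. Columns are C1, C2, C3, C4, C5, C6, C7; row i has aⱼ where attribute j ∈ Ri, else bᵢⱼ.
Initial tableau (one row per fragment):
  row 1: b11 a2 b13 b14 b15 b16 a7
  row 2: b21 a2 a3 a4 a5 a6 b27
  row 3: a1 a2 b33 b34 b35 b36 b37
  row 4: a1 b42 a3 a4 b45 a6 b47
Rows 2 and 4 agree on C6; apply C6→C7 and equate their C7 entries.
Rows 3 and 4 agree on C1; apply C1→C2, C7 and equate their C2, C7 entries.
Rows 2 and 4 agree on C2, C3; apply C2, C3→C5 and equate their C5 entries.
Rows 1 and 2 agree on C2; apply C2→C4 and equate their C4 entries.
Rows 1 and 3 agree on C2; apply C2→C4 and equate their C4 entries.
No row becomes fully distinguished — the join is lossy.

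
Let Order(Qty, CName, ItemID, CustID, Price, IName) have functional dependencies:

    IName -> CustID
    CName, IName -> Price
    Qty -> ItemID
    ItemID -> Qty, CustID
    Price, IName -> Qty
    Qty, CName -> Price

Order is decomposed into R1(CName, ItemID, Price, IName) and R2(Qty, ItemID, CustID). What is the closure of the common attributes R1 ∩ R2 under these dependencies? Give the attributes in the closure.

R1 ∩ R2 = {ItemID}.
ItemID → Qty, CustID applies, adding Qty, CustID
Closure: {Qty, ItemID, CustID}.

Qty, ItemID, CustID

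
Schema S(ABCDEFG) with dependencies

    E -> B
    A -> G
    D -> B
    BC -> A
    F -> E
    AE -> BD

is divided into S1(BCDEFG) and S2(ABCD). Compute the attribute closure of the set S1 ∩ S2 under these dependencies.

ABCDG

S1 ∩ S2 = {BCD}.
BC → A applies, adding A
A → G applies, adding G
Closure: {ABCDG}.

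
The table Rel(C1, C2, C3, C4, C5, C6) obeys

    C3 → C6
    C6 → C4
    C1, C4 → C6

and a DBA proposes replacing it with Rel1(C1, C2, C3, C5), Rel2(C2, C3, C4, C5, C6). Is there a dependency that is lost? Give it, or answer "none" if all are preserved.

Check C1, C4 → C6: no single fragment contains all of {C1, C4, C6}, and the restricted closure of {C1, C4} across the fragments never reaches {C6}.
C3 → C6 is preserved.
C6 → C4 is preserved.

C1, C4 → C6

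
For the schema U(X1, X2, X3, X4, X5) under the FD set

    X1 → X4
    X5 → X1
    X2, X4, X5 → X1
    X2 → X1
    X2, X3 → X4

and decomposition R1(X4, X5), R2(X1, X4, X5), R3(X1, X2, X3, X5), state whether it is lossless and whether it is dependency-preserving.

Lossless test (chase): Rows 2 and 3 agree on X1; apply X1→X4 and equate their X4 entries. Rows 1 and 2 agree on X5; apply X5→X1 and equate their X1 entries. Row 3 is now all distinguished symbols — the join is lossless.
Dependency preservation: X2, X4, X5 → X1; X2, X3 → X4 are not contained in any single fragment, but the restricted closure of each left-hand side across the fragments still reaches the right-hand side; the remaining FDs each lie inside some fragment. All dependencies are preserved.

lossless and dependency-preserving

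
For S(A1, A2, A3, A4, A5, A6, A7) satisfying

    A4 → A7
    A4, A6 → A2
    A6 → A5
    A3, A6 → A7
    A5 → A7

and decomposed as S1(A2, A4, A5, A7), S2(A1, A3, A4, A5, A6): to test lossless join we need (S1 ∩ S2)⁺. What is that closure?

A4, A5, A7

S1 ∩ S2 = {A4, A5}.
A4 → A7 applies, adding A7
Closure: {A4, A5, A7}.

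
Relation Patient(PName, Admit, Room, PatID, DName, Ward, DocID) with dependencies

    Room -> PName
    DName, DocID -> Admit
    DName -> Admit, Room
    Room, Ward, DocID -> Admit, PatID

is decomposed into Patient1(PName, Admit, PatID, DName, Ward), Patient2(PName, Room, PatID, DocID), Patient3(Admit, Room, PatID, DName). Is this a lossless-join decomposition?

No

Chase test. Columns are PName, Admit, Room, PatID, DName, Ward, DocID; row i has aⱼ where attribute j ∈ Patienti, else bᵢⱼ.
Initial tableau (one row per fragment):
  row 1: a1 a2 b13 a4 a5 a6 b17
  row 2: a1 b22 a3 a4 b25 b26 a7
  row 3: b31 a2 a3 a4 a5 b36 b37
Rows 2 and 3 agree on Room; apply Room→PName and equate their PName entries.
Rows 1 and 3 agree on DName; apply DName→Admit, Room and equate their Admit, Room entries.
No row becomes fully distinguished — the join is lossy.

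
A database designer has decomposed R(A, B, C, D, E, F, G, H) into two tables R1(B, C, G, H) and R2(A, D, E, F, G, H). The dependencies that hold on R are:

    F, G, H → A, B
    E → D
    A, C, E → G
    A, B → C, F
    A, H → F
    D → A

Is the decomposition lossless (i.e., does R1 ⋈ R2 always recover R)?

Common attributes: R1 ∩ R2 = {G, H}.
No dependency enlarges {G, H}, so (G, H)⁺ = {G, H}.
The closure contains neither all of R1 = {B, C, G, H} nor all of R2 = {A, D, E, F, G, H}, so the common attributes are not a superkey of either fragment. The join is lossy.

No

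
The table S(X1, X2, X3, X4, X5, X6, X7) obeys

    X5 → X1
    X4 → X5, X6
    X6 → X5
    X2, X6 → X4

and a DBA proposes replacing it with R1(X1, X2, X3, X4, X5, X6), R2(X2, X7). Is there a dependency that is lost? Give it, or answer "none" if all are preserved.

none

X5 → X1 lies within R1.
X4 → X5, X6 lies within R1.
X6 → X5 lies within R1.
X2, X6 → X4 lies within R1.
Every dependency is enforceable on the fragments, so the decomposition is dependency-preserving.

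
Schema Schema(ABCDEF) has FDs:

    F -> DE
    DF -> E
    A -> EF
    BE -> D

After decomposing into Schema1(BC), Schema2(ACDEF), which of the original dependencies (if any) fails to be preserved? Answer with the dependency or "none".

Check BE → D: no single fragment contains all of {BDE}, and the restricted closure of {BE} across the fragments never reaches {D}.
F → DE is preserved.
DF → E is preserved.
A → EF is preserved.

BE -> D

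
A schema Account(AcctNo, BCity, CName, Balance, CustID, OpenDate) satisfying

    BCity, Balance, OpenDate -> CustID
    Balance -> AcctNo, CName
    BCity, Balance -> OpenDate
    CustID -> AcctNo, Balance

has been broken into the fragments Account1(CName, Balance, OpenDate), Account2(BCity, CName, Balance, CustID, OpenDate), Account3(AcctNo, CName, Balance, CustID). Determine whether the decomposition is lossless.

Chase test. Columns are AcctNo, BCity, CName, Balance, CustID, OpenDate; row i has aⱼ where attribute j ∈ Accounti, else bᵢⱼ.
Initial tableau (one row per fragment):
  row 1: b11 b12 a3 a4 b15 a6
  row 2: b21 a2 a3 a4 a5 a6
  row 3: a1 b32 a3 a4 a5 b36
Rows 1 and 2 agree on Balance; apply Balance→AcctNo, CName and equate their AcctNo, CName entries.
Rows 1 and 3 agree on Balance; apply Balance→AcctNo, CName and equate their AcctNo, CName entries.
Row 2 is now all distinguished symbols — the join is lossless.

Yes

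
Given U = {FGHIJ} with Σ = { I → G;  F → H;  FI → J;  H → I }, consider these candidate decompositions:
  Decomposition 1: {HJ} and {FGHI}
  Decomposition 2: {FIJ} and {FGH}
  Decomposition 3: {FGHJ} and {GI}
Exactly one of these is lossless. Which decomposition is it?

Decomposition 1: common = {H}, closure = {GHI} → lossy.
Decomposition 2: common = {F}, closure = {FGHIJ} → lossless.
Decomposition 3: common = {G}, closure = {G} → lossy.

Decomposition 2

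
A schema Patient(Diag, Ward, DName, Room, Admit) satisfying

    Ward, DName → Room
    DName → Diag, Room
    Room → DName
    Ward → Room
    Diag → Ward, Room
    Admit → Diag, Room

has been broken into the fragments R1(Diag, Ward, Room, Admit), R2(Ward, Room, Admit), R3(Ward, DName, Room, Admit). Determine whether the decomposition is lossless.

Yes

Chase test. Columns are Diag, Ward, DName, Room, Admit; row i has aⱼ where attribute j ∈ Ri, else bᵢⱼ.
Initial tableau (one row per fragment):
  row 1: a1 a2 b13 a4 a5
  row 2: b21 a2 b23 a4 a5
  row 3: b31 a2 a3 a4 a5
Rows 1 and 2 agree on Room; apply Room→DName and equate their DName entries.
Rows 1 and 3 agree on Room; apply Room→DName and equate their DName entries.
Rows 1 and 2 agree on Admit; apply Admit→Diag, Room and equate their Diag, Room entries.
Rows 1 and 3 agree on Admit; apply Admit→Diag, Room and equate their Diag, Room entries.
Row 1 is now all distinguished symbols — the join is lossless.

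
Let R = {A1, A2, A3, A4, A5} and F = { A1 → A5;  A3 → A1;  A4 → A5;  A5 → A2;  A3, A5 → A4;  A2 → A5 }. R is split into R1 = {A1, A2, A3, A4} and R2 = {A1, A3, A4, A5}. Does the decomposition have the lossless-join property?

Yes

Common attributes: R1 ∩ R2 = {A1, A3, A4}.
Closure of {A1, A3, A4}: A1 → A5 applies, adding A5; A5 → A2 applies, adding A2. So (A1, A3, A4)⁺ = {A1, A2, A3, A4, A5}.
This closure contains every attribute of R1, so R1 ∩ R2 → R1. The join is lossless.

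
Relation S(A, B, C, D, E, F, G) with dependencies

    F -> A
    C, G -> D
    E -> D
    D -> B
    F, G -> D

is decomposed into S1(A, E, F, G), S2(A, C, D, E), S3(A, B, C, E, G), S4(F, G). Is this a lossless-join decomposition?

Chase test. Columns are A, B, C, D, E, F, G; row i has aⱼ where attribute j ∈ Si, else bᵢⱼ.
Initial tableau (one row per fragment):
  row 1: a1 b12 b13 b14 a5 a6 a7
  row 2: a1 b22 a3 a4 a5 b26 b27
  row 3: a1 a2 a3 b34 a5 b36 a7
  row 4: b41 b42 b43 b44 b45 a6 a7
Rows 1 and 4 agree on F; apply F→A and equate their A entries.
Rows 1 and 2 agree on E; apply E→D and equate their D entries.
Rows 1 and 3 agree on E; apply E→D and equate their D entries.
Rows 1 and 2 agree on D; apply D→B and equate their B entries.
Rows 1 and 3 agree on D; apply D→B and equate their B entries.
Rows 1 and 4 agree on F, G; apply F, G→D and equate their D entries.
Rows 1 and 4 agree on D; apply D→B and equate their B entries.
No row becomes fully distinguished — the join is lossy.

No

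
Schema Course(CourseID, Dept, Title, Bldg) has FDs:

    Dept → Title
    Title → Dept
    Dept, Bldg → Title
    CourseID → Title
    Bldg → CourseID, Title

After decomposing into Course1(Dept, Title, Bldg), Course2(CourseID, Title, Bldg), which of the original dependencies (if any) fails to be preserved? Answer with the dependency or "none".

none

Dept → Title lies within Course1.
Title → Dept lies within Course1.
Dept, Bldg → Title lies within Course1.
CourseID → Title lies within Course2.
Bldg → CourseID, Title lies within Course2.
Every dependency is enforceable on the fragments, so the decomposition is dependency-preserving.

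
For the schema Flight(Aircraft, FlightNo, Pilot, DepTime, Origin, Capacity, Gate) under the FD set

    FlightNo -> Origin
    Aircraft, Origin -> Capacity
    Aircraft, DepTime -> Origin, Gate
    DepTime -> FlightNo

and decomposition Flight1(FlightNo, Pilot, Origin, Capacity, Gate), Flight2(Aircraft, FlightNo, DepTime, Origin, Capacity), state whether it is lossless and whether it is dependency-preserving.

Lossless test: (FlightNo, Origin, Capacity)⁺ = {FlightNo, Origin, Capacity}, which is a superkey of neither fragment — lossy.
Dependency preservation: the restricted closure of {Aircraft, DepTime} across the fragments never reaches {Origin, Gate}, so Aircraft, DepTime → Origin, Gate cannot be enforced without a join — not preserved.

lossy and not dependency-preserving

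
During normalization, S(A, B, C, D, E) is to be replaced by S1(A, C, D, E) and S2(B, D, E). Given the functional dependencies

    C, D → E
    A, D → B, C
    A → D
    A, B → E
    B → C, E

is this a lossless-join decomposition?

No

Common attributes: S1 ∩ S2 = {D, E}.
No dependency enlarges {D, E}, so (D, E)⁺ = {D, E}.
The closure contains neither all of S1 = {A, C, D, E} nor all of S2 = {B, D, E}, so the common attributes are not a superkey of either fragment. The join is lossy.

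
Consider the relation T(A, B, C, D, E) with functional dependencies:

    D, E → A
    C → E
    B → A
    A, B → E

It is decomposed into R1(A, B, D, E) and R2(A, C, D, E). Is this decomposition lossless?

Common attributes: R1 ∩ R2 = {A, D, E}.
No dependency enlarges {A, D, E}, so (A, D, E)⁺ = {A, D, E}.
The closure contains neither all of R1 = {A, B, D, E} nor all of R2 = {A, C, D, E}, so the common attributes are not a superkey of either fragment. The join is lossy.

No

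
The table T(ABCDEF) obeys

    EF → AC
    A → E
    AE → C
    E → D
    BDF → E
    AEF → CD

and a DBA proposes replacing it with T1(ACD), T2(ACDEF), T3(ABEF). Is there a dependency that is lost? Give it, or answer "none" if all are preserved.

Check BDF → E: no single fragment contains all of {BDEF}, and the restricted closure of {BDF} across the fragments never reaches {E}.
EF → AC is preserved.
A → E is preserved.
AE → C is preserved.
E → D is preserved.
AEF → CD is preserved.

BDF → E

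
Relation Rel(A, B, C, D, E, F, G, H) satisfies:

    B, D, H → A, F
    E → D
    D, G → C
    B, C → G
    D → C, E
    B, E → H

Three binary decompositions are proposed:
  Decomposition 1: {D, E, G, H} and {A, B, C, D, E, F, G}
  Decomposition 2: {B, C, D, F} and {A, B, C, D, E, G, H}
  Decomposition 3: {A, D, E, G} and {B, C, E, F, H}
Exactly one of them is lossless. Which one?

Decomposition 1: common = {D, E, G}, closure = {C, D, E, G} → lossy.
Decomposition 2: common = {B, C, D}, closure = {A, B, C, D, E, F, G, H} → lossless.
Decomposition 3: common = {E}, closure = {C, D, E} → lossy.

Decomposition 2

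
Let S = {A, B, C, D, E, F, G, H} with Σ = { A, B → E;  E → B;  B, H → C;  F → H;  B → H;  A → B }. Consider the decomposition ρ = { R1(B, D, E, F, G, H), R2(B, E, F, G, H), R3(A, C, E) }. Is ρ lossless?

No

Chase test. Columns are A, B, C, D, E, F, G, H; row i has aⱼ where attribute j ∈ Ri, else bᵢⱼ.
Initial tableau (one row per fragment):
  row 1: b11 a2 b13 a4 a5 a6 a7 a8
  row 2: b21 a2 b23 b24 a5 a6 a7 a8
  row 3: a1 b32 a3 b34 a5 b36 b37 b38
Rows 1 and 3 agree on E; apply E→B and equate their B entries.
Rows 1 and 2 agree on B, H; apply B, H→C and equate their C entries.
Rows 1 and 3 agree on B; apply B→H and equate their H entries.
Rows 1 and 3 agree on B, H; apply B, H→C and equate their C entries.
No row becomes fully distinguished — the join is lossy.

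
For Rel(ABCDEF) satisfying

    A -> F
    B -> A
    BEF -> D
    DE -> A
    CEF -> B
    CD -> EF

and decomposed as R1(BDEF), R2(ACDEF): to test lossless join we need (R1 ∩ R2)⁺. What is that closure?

ADEF

R1 ∩ R2 = {DEF}.
DE → A applies, adding A
Closure: {ADEF}.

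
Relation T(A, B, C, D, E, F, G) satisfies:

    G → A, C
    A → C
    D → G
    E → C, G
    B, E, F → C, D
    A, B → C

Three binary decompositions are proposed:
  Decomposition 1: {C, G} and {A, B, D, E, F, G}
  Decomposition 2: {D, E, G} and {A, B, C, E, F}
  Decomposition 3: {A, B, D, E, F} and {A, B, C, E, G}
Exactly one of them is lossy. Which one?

Decomposition 2

Decomposition 1: common = {G}, closure = {A, C, G} → lossless.
Decomposition 2: common = {E}, closure = {A, C, E, G} → lossy.
Decomposition 3: common = {A, B, E}, closure = {A, B, C, E, G} → lossless.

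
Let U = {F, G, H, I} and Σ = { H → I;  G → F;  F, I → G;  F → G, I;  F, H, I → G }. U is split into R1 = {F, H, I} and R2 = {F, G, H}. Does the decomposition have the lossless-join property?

Yes

Common attributes: R1 ∩ R2 = {F, H}.
Closure of {F, H}: H → I applies, adding I; F, I → G applies, adding G. So (F, H)⁺ = {F, G, H, I}.
This closure contains every attribute of R1, so R1 ∩ R2 → R1. The join is lossless.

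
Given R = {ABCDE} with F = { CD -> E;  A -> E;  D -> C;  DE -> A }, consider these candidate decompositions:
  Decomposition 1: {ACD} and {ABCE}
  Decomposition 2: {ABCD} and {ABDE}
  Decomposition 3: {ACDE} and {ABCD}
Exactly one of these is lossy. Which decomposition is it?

Decomposition 1

Decomposition 1: common = {AC}, closure = {ACE} → lossy.
Decomposition 2: common = {ABD}, closure = {ABCDE} → lossless.
Decomposition 3: common = {ACD}, closure = {ACDE} → lossless.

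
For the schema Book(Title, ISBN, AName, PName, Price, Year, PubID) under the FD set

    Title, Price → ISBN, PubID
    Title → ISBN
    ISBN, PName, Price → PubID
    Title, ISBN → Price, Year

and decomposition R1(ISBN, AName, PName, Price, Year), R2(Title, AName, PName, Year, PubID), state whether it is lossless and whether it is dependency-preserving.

lossy and not dependency-preserving

Lossless test: (AName, PName, Year)⁺ = {AName, PName, Year}, which is a superkey of neither fragment — lossy.
Dependency preservation: the restricted closure of {Title, Price} across the fragments never reaches {ISBN, PubID}, so Title, Price → ISBN, PubID cannot be enforced without a join — not preserved.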